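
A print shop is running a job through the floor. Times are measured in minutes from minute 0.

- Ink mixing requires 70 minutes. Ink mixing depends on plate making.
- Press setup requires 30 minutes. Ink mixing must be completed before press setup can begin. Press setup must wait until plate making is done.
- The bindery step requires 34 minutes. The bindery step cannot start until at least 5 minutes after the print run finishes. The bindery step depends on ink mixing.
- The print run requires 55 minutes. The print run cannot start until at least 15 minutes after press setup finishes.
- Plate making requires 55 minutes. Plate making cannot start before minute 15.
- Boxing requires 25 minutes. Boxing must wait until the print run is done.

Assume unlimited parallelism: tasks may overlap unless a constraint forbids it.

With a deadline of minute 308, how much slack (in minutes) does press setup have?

29

After its own release at minute 15, plate making can start at minute 15 and finishes at minute 70.
After plate making (finishes minute 70), ink mixing can start at minute 70 and finishes at minute 140.
For press setup: ink mixing (finishes minute 140); plate making (finishes minute 70). Taking the maximum gives a start of minute 140, and it finishes at 140 + 30 = minute 170.

Working backward from the deadline:
To finish by minute 308, the bindery step (duration 34) must start no later than minute 274.
Boxing must finish by minute 308; it takes 25 minutes, so it must start by 308 − 25 = minute 283.
The print run feeds the bindery step (must start by minute 274, minus 5-minute gap → minute 269); boxing (must start by minute 283). Taking the minimum, the print run must finish by minute 269 and start by 269 − 55 = minute 214.
Since the print run (must start by minute 214, minus 15-minute gap → minute 199) depends on it, press setup must finish by minute 199. Backing off its 30-minute duration gives a latest start of minute 169.
So press setup can start as early as minute 140 and as late as minute 169, giving 169 − 140 = 29 minutes of slack.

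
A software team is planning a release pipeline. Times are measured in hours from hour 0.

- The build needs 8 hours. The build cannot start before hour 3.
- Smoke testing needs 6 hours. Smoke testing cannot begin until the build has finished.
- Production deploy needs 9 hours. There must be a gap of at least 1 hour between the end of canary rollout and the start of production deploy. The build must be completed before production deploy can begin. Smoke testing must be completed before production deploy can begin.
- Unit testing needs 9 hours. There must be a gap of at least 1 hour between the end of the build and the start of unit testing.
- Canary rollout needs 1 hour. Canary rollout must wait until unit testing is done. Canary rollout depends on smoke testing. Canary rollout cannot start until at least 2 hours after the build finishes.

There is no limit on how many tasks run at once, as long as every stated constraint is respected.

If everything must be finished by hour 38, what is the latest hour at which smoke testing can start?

Production deploy has no dependents, so it just needs to finish by hour 38. Starting by 38 − 9 = hour 29 achieves that.
Canary rollout has to be done before production deploy (must start by hour 29, minus 1-hour gap → hour 28). That means finishing by hour 28, i.e. starting by 28 − 1 = hour 27.
For smoke testing: canary rollout (must start by hour 27); production deploy (must start by hour 29). The most restrictive is hour 27; with a 6-hour duration, smoke testing must start by hour 21.

21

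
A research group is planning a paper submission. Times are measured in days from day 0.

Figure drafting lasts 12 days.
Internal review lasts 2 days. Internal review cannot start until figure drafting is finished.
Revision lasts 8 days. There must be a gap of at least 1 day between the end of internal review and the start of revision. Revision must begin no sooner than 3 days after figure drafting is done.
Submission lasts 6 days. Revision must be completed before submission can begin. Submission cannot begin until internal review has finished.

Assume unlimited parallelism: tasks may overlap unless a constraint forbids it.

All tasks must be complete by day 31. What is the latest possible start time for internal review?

14

Nothing follows submission; the deadline of day 31 is its only limit. It must start by 31 − 6 = day 25.
Revision feeds into submission (must start by day 25); so revision must finish by day 25 and therefore start by day 17.
Internal review has several dependents: revision (must start by day 17, minus 1-day gap → day 16); submission (must start by day 25). The earliest of those limits is day 16, so internal review must start by 16 − 2 = day 14.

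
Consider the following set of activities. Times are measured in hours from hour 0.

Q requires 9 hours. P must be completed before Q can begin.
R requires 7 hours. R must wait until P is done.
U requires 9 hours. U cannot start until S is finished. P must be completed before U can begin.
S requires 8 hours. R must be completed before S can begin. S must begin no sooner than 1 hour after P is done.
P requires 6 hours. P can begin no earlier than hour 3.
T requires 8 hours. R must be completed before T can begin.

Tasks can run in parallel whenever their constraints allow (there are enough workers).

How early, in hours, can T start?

16

P cannot begin until its own release at hour 3. It runs from hour 3 to 3 + 6 = hour 9.
R cannot begin until P (finishes hour 9). It runs from hour 9 to 9 + 7 = hour 16.
T waits on R (finishes hour 16), so the earliest it can start is hour 16.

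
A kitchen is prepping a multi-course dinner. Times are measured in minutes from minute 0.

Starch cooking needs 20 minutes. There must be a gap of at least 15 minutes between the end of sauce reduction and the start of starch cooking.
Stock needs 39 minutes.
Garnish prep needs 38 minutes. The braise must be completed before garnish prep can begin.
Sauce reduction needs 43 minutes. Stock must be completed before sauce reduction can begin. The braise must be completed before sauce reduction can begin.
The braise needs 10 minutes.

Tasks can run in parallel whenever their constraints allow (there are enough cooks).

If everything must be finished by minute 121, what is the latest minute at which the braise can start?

33

Starch cooking has no dependents, so it just needs to finish by minute 121. Starting by 121 − 20 = minute 101 achieves that.
Sauce reduction must finish before starch cooking (must start by minute 101, minus 15-minute gap → minute 86). With a 43-minute duration, sauce reduction must start by 86 − 43 = minute 43.
Nothing follows garnish prep; the deadline of minute 121 is its only limit. It must start by 121 − 38 = minute 83.
The braise must finish in time for sauce reduction (must start by minute 43); garnish prep (must start by minute 83). The tightest is minute 43, so the braise must start by 43 − 10 = minute 33.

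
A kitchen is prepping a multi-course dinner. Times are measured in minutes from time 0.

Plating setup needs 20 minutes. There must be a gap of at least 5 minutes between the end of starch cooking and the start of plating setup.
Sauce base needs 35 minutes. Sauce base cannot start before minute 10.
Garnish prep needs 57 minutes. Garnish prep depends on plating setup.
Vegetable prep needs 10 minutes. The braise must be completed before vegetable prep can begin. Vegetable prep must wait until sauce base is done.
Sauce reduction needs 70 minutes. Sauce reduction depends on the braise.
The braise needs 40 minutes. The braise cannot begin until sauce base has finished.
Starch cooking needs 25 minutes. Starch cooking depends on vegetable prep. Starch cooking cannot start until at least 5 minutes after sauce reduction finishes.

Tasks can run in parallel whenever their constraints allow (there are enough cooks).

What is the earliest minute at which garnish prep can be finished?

267

Sauce base waits on its own release at minute 10, so it starts at minute 10 and finishes at 10 + 35 = minute 45.
After sauce base (finishes minute 45), the braise can start at minute 45 and finishes at minute 85.
Sauce reduction cannot begin until the braise (finishes minute 85). It runs from minute 85 to 85 + 70 = minute 155.
Vegetable prep has to wait for the braise (finishes minute 85); sauce base (finishes minute 45). The latest of these is minute 85, so vegetable prep runs minute 85 to 85 + 10 = minute 95.
Starch cooking has to wait for vegetable prep (finishes minute 95); sauce reduction (finishes minute 155, plus 5-minute gap → minute 160). The latest of these is minute 160, so starch cooking runs minute 160 to 160 + 25 = minute 185.
Plating setup waits on starch cooking (finishes minute 185, plus 5-minute gap → minute 190), so it starts at minute 190 and finishes at 190 + 20 = minute 210.
Garnish prep cannot begin until plating setup (finishes minute 210). It runs from minute 210 to 210 + 57 = minute 267.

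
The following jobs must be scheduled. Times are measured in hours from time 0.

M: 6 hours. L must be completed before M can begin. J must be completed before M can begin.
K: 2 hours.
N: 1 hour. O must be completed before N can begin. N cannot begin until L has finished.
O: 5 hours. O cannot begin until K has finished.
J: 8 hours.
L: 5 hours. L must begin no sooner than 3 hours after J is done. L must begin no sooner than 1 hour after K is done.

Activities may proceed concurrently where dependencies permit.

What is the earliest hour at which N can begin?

16

K can start immediately at hour 0; it finishes at hour 2.
O cannot begin until K (finishes hour 2). It runs from hour 2 to 2 + 5 = hour 7.
Nothing blocks J, so it runs from hour 0 to hour 8.
L cannot start until J (finishes hour 8, plus 3-hour gap → hour 11); K (finishes hour 2, plus 1-hour gap → hour 3). The controlling bound is hour 11, so L finishes at 11 + 5 = hour 16.
N waits on O (finishes hour 7); L (finishes hour 16). The latest of these is hour 16, which is the earliest N can start.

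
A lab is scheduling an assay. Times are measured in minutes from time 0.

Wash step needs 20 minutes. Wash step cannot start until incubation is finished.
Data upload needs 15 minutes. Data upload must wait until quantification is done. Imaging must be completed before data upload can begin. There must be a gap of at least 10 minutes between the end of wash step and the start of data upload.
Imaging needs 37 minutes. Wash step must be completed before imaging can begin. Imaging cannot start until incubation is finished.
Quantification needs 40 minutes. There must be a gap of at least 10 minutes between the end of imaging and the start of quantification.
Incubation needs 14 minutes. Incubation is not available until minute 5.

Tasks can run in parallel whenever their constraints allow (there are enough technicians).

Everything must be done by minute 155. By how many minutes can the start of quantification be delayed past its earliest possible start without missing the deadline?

After its own release at minute 5, incubation can start at minute 5 and finishes at minute 19.
Wash step cannot begin until incubation (finishes minute 19). It runs from minute 19 to 19 + 20 = minute 39.
Imaging needs all of wash step (finishes minute 39); incubation (finishes minute 19). That puts its earliest start at minute 39; it finishes at 39 + 37 = minute 76.
Quantification waits on imaging (finishes minute 76, plus 10-minute gap → minute 86), so it starts at minute 86 and finishes at 86 + 40 = minute 126.

Working backward from the deadline:
Data upload must finish by minute 155; it takes 15 minutes, so it must start by 155 − 15 = minute 140.
Since data upload (must start by minute 140) depends on it, quantification must finish by minute 140. Backing off its 40-minute duration gives a latest start of minute 100.
So quantification can start as early as minute 86 and as late as minute 100, giving 100 − 86 = 14 minutes of slack.

14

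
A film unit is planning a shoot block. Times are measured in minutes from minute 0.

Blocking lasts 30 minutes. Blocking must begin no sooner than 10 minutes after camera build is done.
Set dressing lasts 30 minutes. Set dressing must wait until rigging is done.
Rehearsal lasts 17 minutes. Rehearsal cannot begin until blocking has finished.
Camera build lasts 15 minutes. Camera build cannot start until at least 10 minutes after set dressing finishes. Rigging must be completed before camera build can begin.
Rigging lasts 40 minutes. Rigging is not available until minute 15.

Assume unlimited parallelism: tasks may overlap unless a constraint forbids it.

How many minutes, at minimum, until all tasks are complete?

After its own release at minute 15, rigging can start at minute 15 and finishes at minute 55.
Set dressing waits on rigging (finishes minute 55), so it starts at minute 55 and finishes at 55 + 30 = minute 85.
Camera build cannot start until set dressing (finishes minute 85, plus 10-minute gap → minute 95); rigging (finishes minute 55). The controlling bound is minute 95, so camera build finishes at 95 + 15 = minute 110.
Blocking cannot begin until camera build (finishes minute 110, plus 10-minute gap → minute 120). It runs from minute 120 to 120 + 30 = minute 150.
After blocking (finishes minute 150), rehearsal can start at minute 150 and finishes at minute 167.
All tasks are finished once the last one completes. Finish times: Rigging at 55, Set dressing at 85, Camera build at 110, Blocking at 150, Rehearsal at 167. The latest is minute 167.

167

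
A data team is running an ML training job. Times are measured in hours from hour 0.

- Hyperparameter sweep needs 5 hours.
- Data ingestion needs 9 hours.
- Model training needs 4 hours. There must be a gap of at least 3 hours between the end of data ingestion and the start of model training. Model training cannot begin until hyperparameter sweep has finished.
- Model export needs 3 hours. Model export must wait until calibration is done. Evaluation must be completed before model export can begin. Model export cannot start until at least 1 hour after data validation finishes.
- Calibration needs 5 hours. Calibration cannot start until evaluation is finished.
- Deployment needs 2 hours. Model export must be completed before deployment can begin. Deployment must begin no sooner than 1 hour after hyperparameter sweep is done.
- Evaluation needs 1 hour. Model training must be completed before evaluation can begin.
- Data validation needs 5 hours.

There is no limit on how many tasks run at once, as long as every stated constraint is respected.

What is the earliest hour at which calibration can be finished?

Nothing blocks hyperparameter sweep, so it runs from hour 0 to hour 5.
Data ingestion has no prerequisites, so it starts at hour 0 and finishes at hour 9.
For model training: data ingestion (finishes hour 9, plus 3-hour gap → hour 12); hyperparameter sweep (finishes hour 5). Taking the maximum gives a start of hour 12, and it finishes at 12 + 4 = hour 16.
Evaluation waits on model training (finishes hour 16), so it starts at hour 16 and finishes at 16 + 1 = hour 17.
After evaluation (finishes hour 17), calibration can start at hour 17 and finishes at hour 22.

22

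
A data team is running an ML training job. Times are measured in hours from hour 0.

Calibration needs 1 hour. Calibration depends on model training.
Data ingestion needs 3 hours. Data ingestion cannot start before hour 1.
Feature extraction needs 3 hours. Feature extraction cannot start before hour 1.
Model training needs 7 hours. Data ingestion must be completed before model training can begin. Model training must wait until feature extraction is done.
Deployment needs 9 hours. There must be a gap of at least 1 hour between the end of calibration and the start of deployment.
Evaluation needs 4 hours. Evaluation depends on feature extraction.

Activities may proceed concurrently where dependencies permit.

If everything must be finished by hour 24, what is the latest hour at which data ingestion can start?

To finish by hour 24, deployment (duration 9) must start no later than hour 15.
Calibration feeds into deployment (must start by hour 15, minus 1-hour gap → hour 14); so calibration must finish by hour 14 and therefore start by hour 13.
Model training must finish before calibration (must start by hour 13). With a 7-hour duration, model training must start by 13 − 7 = hour 6.
Data ingestion must finish before model training (must start by hour 6). With a 3-hour duration, data ingestion must start by 6 − 3 = hour 3.

3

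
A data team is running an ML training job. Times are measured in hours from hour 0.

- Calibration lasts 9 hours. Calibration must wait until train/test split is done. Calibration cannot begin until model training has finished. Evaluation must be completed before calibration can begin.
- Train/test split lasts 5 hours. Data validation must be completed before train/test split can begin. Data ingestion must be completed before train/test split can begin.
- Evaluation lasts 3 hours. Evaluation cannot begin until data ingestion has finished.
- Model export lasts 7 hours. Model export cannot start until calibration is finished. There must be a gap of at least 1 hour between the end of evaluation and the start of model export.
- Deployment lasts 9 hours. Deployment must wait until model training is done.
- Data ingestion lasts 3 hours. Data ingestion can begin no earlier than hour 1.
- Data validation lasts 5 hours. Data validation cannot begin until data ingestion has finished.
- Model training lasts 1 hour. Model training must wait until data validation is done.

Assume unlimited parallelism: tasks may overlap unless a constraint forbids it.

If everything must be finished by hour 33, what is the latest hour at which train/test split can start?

12

Nothing follows model export; the deadline of hour 33 is its only limit. It must start by 33 − 7 = hour 26.
Calibration has to be done before model export (must start by hour 26). That means finishing by hour 26, i.e. starting by 26 − 9 = hour 17.
Since calibration (must start by hour 17) depends on it, train/test split must finish by hour 17. Backing off its 5-hour duration gives a latest start of hour 12.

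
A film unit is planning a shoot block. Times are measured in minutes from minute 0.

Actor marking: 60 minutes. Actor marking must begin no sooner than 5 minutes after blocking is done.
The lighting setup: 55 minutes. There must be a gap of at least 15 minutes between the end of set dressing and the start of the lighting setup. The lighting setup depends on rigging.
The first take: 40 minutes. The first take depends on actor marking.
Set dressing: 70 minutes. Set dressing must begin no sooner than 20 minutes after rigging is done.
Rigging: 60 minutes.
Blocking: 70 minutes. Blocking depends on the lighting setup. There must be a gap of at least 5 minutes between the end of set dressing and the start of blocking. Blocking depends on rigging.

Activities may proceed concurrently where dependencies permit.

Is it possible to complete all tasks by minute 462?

Yes

Nothing blocks rigging, so it runs from minute 0 to minute 60.
After rigging (finishes minute 60, plus 20-minute gap → minute 80), set dressing can start at minute 80 and finishes at minute 150.
The lighting setup needs all of set dressing (finishes minute 150, plus 15-minute gap → minute 165); rigging (finishes minute 60). That puts its earliest start at minute 165; it finishes at 165 + 55 = minute 220.
Blocking has to wait for the lighting setup (finishes minute 220); set dressing (finishes minute 150, plus 5-minute gap → minute 155); rigging (finishes minute 60). The latest of these is minute 220, so blocking runs minute 220 to 220 + 70 = minute 290.
After blocking (finishes minute 290, plus 5-minute gap → minute 295), actor marking can start at minute 295 and finishes at minute 355.
After actor marking (finishes minute 355), the first take can start at minute 355 and finishes at minute 395.
Every task is finished by minute 395, which is no later than the deadline of 462, so the schedule is feasible.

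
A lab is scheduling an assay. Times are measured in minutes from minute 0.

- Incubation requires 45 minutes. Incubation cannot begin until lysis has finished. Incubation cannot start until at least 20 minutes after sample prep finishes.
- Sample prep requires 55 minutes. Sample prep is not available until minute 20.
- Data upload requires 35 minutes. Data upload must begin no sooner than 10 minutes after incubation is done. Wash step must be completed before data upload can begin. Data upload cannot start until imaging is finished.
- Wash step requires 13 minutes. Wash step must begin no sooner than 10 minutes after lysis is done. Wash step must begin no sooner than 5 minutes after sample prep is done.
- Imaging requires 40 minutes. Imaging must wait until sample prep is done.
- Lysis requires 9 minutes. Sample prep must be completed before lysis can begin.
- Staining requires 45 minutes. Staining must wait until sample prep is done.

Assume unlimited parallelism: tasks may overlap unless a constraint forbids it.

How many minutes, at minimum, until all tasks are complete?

Sample prep waits on its own release at minute 20, so it starts at minute 20 and finishes at 20 + 55 = minute 75.
Imaging waits on sample prep (finishes minute 75), so it starts at minute 75 and finishes at 75 + 40 = minute 115.
After sample prep (finishes minute 75), staining can start at minute 75 and finishes at minute 120.
Lysis cannot begin until sample prep (finishes minute 75). It runs from minute 75 to 75 + 9 = minute 84.
Wash step cannot start until lysis (finishes minute 84, plus 10-minute gap → minute 94); sample prep (finishes minute 75, plus 5-minute gap → minute 80). The controlling bound is minute 94, so wash step finishes at 94 + 13 = minute 107.
Incubation needs all of lysis (finishes minute 84); sample prep (finishes minute 75, plus 20-minute gap → minute 95). That puts its earliest start at minute 95; it finishes at 95 + 45 = minute 140.
Data upload cannot start until incubation (finishes minute 140, plus 10-minute gap → minute 150); wash step (finishes minute 107); imaging (finishes minute 115). The controlling bound is minute 150, so data upload finishes at 150 + 35 = minute 185.
All tasks are finished once the last one completes. Finish times: Sample prep at 75, Lysis at 84, Incubation at 140, Wash step at 107, Staining at 120, Imaging at 115, Data upload at 185. The latest is minute 185.

185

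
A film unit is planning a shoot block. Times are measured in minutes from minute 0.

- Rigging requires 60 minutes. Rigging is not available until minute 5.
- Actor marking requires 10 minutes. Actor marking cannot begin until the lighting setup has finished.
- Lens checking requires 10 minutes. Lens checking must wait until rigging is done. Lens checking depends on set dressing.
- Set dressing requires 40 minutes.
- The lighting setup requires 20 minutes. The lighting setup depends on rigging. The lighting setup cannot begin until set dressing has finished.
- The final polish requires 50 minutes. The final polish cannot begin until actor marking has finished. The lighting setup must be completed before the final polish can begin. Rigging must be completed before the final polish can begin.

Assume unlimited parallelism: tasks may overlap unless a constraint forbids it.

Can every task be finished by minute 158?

Yes

Set dressing can start immediately at minute 0; it finishes at minute 40.
Rigging cannot begin until its own release at minute 5. It runs from minute 5 to 5 + 60 = minute 65.
Lens checking cannot start until rigging (finishes minute 65); set dressing (finishes minute 40). The controlling bound is minute 65, so lens checking finishes at 65 + 10 = minute 75.
The lighting setup has to wait for rigging (finishes minute 65); set dressing (finishes minute 40). The latest of these is minute 65, so the lighting setup runs minute 65 to 65 + 20 = minute 85.
After the lighting setup (finishes minute 85), actor marking can start at minute 85 and finishes at minute 95.
The final polish has to wait for actor marking (finishes minute 95); the lighting setup (finishes minute 85); rigging (finishes minute 65). The latest of these is minute 95, so the final polish runs minute 95 to 95 + 50 = minute 145.
Every task is finished by minute 145, which is no later than the deadline of 158, so the schedule is feasible.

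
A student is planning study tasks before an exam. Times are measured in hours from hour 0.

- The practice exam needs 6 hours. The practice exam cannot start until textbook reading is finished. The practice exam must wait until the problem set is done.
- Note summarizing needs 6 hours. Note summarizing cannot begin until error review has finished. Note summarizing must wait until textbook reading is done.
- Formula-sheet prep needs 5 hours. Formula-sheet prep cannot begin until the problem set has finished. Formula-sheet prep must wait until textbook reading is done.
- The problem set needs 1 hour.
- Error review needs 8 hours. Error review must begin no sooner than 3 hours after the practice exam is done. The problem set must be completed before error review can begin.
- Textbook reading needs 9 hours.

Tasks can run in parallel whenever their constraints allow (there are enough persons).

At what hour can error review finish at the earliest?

The problem set has no prerequisites, so it starts at hour 0 and finishes at hour 1.
Textbook reading can start immediately at hour 0; it finishes at hour 9.
For the practice exam: textbook reading (finishes hour 9); the problem set (finishes hour 1). Taking the maximum gives a start of hour 9, and it finishes at 9 + 6 = hour 15.
Error review has to wait for the practice exam (finishes hour 15, plus 3-hour gap → hour 18); the problem set (finishes hour 1). The latest of these is hour 18, so error review runs hour 18 to 18 + 8 = hour 26.

26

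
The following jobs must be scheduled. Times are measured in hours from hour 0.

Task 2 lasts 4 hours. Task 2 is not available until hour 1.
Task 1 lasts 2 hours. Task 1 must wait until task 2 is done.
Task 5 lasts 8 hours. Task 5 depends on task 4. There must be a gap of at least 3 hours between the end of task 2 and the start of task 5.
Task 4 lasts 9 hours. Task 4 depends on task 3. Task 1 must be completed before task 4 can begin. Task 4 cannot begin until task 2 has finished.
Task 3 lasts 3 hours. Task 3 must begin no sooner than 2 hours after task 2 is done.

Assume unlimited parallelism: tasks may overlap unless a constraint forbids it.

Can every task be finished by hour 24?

After its own release at hour 1, task 2 can start at hour 1 and finishes at hour 5.
Task 3 cannot begin until task 2 (finishes hour 5, plus 2-hour gap → hour 7). It runs from hour 7 to 7 + 3 = hour 10.
After task 2 (finishes hour 5), task 1 can start at hour 5 and finishes at hour 7.
Task 4 needs all of task 3 (finishes hour 10); task 1 (finishes hour 7); task 2 (finishes hour 5). That puts its earliest start at hour 10; it finishes at 10 + 9 = hour 19.
Task 5 cannot start until task 4 (finishes hour 19); task 2 (finishes hour 5, plus 3-hour gap → hour 8). The controlling bound is hour 19, so task 5 finishes at 19 + 8 = hour 27.
The earliest everything can be done is hour 27, which is after the deadline of 24, so it is not possible.

No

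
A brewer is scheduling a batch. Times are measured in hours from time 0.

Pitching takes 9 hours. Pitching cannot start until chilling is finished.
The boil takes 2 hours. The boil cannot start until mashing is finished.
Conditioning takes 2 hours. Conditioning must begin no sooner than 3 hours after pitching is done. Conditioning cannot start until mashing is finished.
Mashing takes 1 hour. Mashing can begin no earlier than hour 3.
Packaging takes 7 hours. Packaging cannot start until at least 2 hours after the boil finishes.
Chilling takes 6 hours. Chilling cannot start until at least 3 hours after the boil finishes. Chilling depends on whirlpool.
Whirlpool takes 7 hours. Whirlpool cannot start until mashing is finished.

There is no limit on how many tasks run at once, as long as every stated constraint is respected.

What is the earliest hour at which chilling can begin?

11

Mashing waits on its own release at hour 3, so it starts at hour 3 and finishes at 3 + 1 = hour 4.
Whirlpool waits on mashing (finishes hour 4), so it starts at hour 4 and finishes at 4 + 7 = hour 11.
The boil cannot begin until mashing (finishes hour 4). It runs from hour 4 to 4 + 2 = hour 6.
Chilling waits on the boil (finishes hour 6, plus 3-hour gap → hour 9); whirlpool (finishes hour 11). The latest of these is hour 11, which is the earliest chilling can start.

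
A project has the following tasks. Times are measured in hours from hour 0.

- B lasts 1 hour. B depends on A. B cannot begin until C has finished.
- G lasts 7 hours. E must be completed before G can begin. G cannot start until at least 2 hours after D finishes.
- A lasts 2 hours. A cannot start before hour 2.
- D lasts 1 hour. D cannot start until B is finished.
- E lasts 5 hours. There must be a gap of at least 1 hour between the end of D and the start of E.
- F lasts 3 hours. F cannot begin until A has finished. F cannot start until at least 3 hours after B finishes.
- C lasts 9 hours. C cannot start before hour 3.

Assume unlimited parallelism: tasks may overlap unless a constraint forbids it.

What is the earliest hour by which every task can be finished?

C cannot begin until its own release at hour 3. It runs from hour 3 to 3 + 9 = hour 12.
A waits on its own release at hour 2, so it starts at hour 2 and finishes at 2 + 2 = hour 4.
B has to wait for A (finishes hour 4); C (finishes hour 12). The latest of these is hour 12, so B runs hour 12 to 12 + 1 = hour 13.
F has to wait for A (finishes hour 4); B (finishes hour 13, plus 3-hour gap → hour 16). The latest of these is hour 16, so F runs hour 16 to 16 + 3 = hour 19.
D waits on B (finishes hour 13), so it starts at hour 13 and finishes at 13 + 1 = hour 14.
E cannot begin until D (finishes hour 14, plus 1-hour gap → hour 15). It runs from hour 15 to 15 + 5 = hour 20.
G needs all of E (finishes hour 20); D (finishes hour 14, plus 2-hour gap → hour 16). That puts its earliest start at hour 20; it finishes at 20 + 7 = hour 27.
All tasks are finished once the last one completes. Finish times: A at 4, B at 13, C at 12, D at 14, E at 20, F at 19, G at 27. The latest is hour 27.

27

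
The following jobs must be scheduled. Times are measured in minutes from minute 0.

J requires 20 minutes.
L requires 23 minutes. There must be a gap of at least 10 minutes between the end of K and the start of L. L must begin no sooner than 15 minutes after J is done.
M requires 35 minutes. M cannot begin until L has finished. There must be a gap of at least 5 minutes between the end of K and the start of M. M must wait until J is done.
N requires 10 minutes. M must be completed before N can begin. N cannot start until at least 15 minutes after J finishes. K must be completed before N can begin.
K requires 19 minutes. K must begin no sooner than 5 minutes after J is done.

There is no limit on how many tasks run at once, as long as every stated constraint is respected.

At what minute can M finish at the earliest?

112

Nothing blocks J, so it runs from minute 0 to minute 20.
After J (finishes minute 20, plus 5-minute gap → minute 25), K can start at minute 25 and finishes at minute 44.
L needs all of K (finishes minute 44, plus 10-minute gap → minute 54); J (finishes minute 20, plus 15-minute gap → minute 35). That puts its earliest start at minute 54; it finishes at 54 + 23 = minute 77.
M has to wait for L (finishes minute 77); K (finishes minute 44, plus 5-minute gap → minute 49); J (finishes minute 20). The latest of these is minute 77, so M runs minute 77 to 77 + 35 = minute 112.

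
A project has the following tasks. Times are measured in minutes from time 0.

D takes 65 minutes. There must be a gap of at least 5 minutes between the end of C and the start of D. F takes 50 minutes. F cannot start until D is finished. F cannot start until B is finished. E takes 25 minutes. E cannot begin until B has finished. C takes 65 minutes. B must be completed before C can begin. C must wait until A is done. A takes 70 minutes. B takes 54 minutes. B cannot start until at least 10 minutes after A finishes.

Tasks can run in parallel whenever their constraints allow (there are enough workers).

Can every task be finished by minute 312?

A has no prerequisites, so it starts at minute 0 and finishes at minute 70.
B cannot begin until A (finishes minute 70, plus 10-minute gap → minute 80). It runs from minute 80 to 80 + 54 = minute 134.
E waits on B (finishes minute 134), so it starts at minute 134 and finishes at 134 + 25 = minute 159.
C cannot start until B (finishes minute 134); A (finishes minute 70). The controlling bound is minute 134, so C finishes at 134 + 65 = minute 199.
D cannot begin until C (finishes minute 199, plus 5-minute gap → minute 204). It runs from minute 204 to 204 + 65 = minute 269.
F cannot start until D (finishes minute 269); B (finishes minute 134). The controlling bound is minute 269, so F finishes at 269 + 50 = minute 319.
The earliest everything can be done is minute 319, which is after the deadline of 312, so it is not possible.

No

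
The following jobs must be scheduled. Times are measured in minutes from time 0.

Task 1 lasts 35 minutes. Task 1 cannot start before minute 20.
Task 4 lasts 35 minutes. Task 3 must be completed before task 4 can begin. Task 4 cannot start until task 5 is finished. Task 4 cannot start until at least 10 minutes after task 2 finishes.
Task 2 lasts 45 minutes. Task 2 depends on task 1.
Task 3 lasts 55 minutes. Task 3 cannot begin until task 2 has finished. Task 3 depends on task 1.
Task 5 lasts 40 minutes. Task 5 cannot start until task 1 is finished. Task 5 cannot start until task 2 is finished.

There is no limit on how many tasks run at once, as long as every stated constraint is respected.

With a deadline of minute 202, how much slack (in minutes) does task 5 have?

27

After its own release at minute 20, task 1 can start at minute 20 and finishes at minute 55.
Task 2 waits on task 1 (finishes minute 55), so it starts at minute 55 and finishes at 55 + 45 = minute 100.
Task 5 has to wait for task 1 (finishes minute 55); task 2 (finishes minute 100). The latest of these is minute 100, so task 5 runs minute 100 to 100 + 40 = minute 140.

Working backward from the deadline:
Task 4 has no dependents, so it just needs to finish by minute 202. Starting by 202 − 35 = minute 167 achieves that.
Task 5 feeds into task 4 (must start by minute 167); so task 5 must finish by minute 167 and therefore start by minute 127.
So task 5 can start as early as minute 100 and as late as minute 127, giving 127 − 100 = 27 minutes of slack.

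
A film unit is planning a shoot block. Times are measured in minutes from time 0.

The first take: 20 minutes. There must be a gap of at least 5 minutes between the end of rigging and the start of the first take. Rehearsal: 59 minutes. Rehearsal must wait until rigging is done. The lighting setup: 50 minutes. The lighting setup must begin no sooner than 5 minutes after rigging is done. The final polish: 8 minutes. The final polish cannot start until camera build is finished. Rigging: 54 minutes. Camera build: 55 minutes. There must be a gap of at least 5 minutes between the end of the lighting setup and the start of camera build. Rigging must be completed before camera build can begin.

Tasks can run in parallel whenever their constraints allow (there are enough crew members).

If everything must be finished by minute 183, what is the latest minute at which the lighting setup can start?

65

The final polish must finish by minute 183; it takes 8 minutes, so it must start by 183 − 8 = minute 175.
Camera build has to be done before the final polish (must start by minute 175). That means finishing by minute 175, i.e. starting by 175 − 55 = minute 120.
The lighting setup has to be done before camera build (must start by minute 120, minus 5-minute gap → minute 115). That means finishing by minute 115, i.e. starting by 115 − 50 = minute 65.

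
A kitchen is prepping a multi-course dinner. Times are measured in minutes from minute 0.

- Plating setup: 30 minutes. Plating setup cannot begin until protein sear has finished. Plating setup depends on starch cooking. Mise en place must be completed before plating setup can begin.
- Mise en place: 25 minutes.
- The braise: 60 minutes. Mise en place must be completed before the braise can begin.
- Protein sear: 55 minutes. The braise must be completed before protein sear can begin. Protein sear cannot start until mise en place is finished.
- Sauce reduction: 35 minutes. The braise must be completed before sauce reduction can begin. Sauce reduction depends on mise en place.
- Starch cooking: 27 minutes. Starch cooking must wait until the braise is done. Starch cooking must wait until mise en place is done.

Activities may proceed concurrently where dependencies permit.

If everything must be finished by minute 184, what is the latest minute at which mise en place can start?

14

To finish by minute 184, plating setup (duration 30) must start no later than minute 154.
Protein sear feeds into plating setup (must start by minute 154); so protein sear must finish by minute 154 and therefore start by minute 99.
Sauce reduction has no dependents, so it just needs to finish by minute 184. Starting by 184 − 35 = minute 149 achieves that.
Since plating setup (must start by minute 154) depends on it, starch cooking must finish by minute 154. Backing off its 27-minute duration gives a latest start of minute 127.
For the braise: protein sear (must start by minute 99); sauce reduction (must start by minute 149); starch cooking (must start by minute 127). The most restrictive is minute 99; with a 60-minute duration, the braise must start by minute 39.
Mise en place must finish in time for the braise (must start by minute 39); protein sear (must start by minute 99); sauce reduction (must start by minute 149); starch cooking (must start by minute 127); plating setup (must start by minute 154). The tightest is minute 39, so mise en place must start by 39 − 25 = minute 14.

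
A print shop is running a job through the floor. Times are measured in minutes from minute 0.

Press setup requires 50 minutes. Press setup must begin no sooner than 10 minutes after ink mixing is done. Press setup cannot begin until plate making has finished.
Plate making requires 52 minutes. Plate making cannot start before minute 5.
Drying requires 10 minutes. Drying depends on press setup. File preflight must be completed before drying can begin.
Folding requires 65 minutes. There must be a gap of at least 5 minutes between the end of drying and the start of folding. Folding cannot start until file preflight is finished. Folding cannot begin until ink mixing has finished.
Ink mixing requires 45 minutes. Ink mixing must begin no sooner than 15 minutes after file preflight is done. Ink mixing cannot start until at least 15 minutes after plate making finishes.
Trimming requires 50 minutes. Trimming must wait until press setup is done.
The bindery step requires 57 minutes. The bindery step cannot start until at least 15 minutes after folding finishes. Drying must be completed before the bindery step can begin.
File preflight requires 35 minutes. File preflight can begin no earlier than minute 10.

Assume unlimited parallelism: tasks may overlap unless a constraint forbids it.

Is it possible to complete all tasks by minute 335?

Plate making waits on its own release at minute 5, so it starts at minute 5 and finishes at 5 + 52 = minute 57.
File preflight waits on its own release at minute 10, so it starts at minute 10 and finishes at 10 + 35 = minute 45.
Ink mixing cannot start until file preflight (finishes minute 45, plus 15-minute gap → minute 60); plate making (finishes minute 57, plus 15-minute gap → minute 72). The controlling bound is minute 72, so ink mixing finishes at 72 + 45 = minute 117.
For press setup: ink mixing (finishes minute 117, plus 10-minute gap → minute 127); plate making (finishes minute 57). Taking the maximum gives a start of minute 127, and it finishes at 127 + 50 = minute 177.
Trimming cannot begin until press setup (finishes minute 177). It runs from minute 177 to 177 + 50 = minute 227.
Drying needs all of press setup (finishes minute 177); file preflight (finishes minute 45). That puts its earliest start at minute 177; it finishes at 177 + 10 = minute 187.
For folding: drying (finishes minute 187, plus 5-minute gap → minute 192); file preflight (finishes minute 45); ink mixing (finishes minute 117). Taking the maximum gives a start of minute 192, and it finishes at 192 + 65 = minute 257.
For the bindery step: folding (finishes minute 257, plus 15-minute gap → minute 272); drying (finishes minute 187). Taking the maximum gives a start of minute 272, and it finishes at 272 + 57 = minute 329.
Every task is finished by minute 329, which is no later than the deadline of 335, so the schedule is feasible.

Yes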